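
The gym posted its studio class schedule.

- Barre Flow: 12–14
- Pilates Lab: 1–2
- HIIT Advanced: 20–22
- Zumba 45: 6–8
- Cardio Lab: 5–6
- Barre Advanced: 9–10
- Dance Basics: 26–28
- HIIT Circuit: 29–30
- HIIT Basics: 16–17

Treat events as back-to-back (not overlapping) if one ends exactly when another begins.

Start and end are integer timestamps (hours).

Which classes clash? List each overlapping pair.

Sorted by start: Pilates Lab, Cardio Lab, Zumba 45, Barre Advanced, Barre Flow, HIIT Basics, HIIT Advanced, Dance Basics, HIIT Circuit.
Cardio Lab starts after Pilates Lab ends, so nothing later overlaps Pilates Lab either.
Zumba 45 starts exactly when Cardio Lab ends (back-to-back, no overlap), so nothing later overlaps Cardio Lab either.
Barre Advanced starts after Zumba 45 ends, so nothing later overlaps Zumba 45 either.
Barre Flow starts after Barre Advanced ends, so nothing later overlaps Barre Advanced either.
HIIT Basics starts after Barre Flow ends, so nothing later overlaps Barre Flow either.
HIIT Advanced starts after HIIT Basics ends, so nothing later overlaps HIIT Basics either.
Dance Basics starts after HIIT Advanced ends, so nothing later overlaps HIIT Advanced either.
HIIT Circuit starts after Dance Basics ends.

no conflicts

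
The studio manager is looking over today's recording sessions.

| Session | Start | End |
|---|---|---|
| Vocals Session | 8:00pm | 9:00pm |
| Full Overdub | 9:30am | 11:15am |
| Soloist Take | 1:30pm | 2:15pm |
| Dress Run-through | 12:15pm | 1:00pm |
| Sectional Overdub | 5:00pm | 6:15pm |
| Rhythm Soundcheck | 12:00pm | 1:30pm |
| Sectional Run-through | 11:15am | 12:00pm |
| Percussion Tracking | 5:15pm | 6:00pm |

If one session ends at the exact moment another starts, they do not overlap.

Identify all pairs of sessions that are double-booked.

Sorted by start: Full Overdub, Sectional Run-through, Rhythm Soundcheck, Dress Run-through, Soloist Take, Sectional Overdub, Percussion Tracking, Vocals Session.
Sectional Run-through starts exactly when Full Overdub ends (back-to-back, no overlap); Full Overdub is clear from here.
Rhythm Soundcheck starts exactly when Sectional Run-through ends (back-to-back, no overlap); Sectional Run-through is clear from here.
Dress Run-through starts before Rhythm Soundcheck ends → Rhythm Soundcheck and Dress Run-through overlap.
Soloist Take starts exactly when Rhythm Soundcheck ends (back-to-back, no overlap); Rhythm Soundcheck is clear from here.
Soloist Take starts after Dress Run-through ends; Dress Run-through is clear from here.
Sectional Overdub starts after Soloist Take ends; Soloist Take is clear from here.
Percussion Tracking starts before Sectional Overdub ends → Sectional Overdub and Percussion Tracking overlap.
Vocals Session starts after Sectional Overdub ends.
Vocals Session starts after Percussion Tracking ends.

Dress Run-through & Rhythm Soundcheck, Percussion Tracking & Sectional Overdub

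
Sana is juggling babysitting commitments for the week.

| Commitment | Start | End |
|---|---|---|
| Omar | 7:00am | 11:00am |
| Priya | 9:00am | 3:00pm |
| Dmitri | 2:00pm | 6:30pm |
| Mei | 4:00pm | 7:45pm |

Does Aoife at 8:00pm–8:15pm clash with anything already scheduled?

No — it doesn't clash with anything

Omar: ends 11:00am at or before Aoife starts 8:00pm → clear.
Priya: ends 3:00pm at or before Aoife starts 8:00pm → clear.
Dmitri: ends 6:30pm at or before Aoife starts 8:00pm → clear.
Mei: ends 7:45pm at or before Aoife starts 8:00pm → clear.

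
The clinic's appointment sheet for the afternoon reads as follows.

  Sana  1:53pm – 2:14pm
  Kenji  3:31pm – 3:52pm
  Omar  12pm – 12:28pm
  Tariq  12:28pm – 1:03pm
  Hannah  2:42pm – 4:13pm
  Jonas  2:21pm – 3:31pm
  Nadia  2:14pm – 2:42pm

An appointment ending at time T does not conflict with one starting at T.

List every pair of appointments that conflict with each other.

Sorted by start: Omar, Tariq, Sana, Nadia, Jonas, Hannah, Kenji.
Tariq starts exactly when Omar ends (back-to-back, no overlap); Omar is clear from here.
Sana starts after Tariq ends; Tariq is clear from here.
Nadia starts exactly when Sana ends (back-to-back, no overlap); Sana is clear from here.
Jonas starts before Nadia ends → Nadia and Jonas overlap.
Hannah starts exactly when Nadia ends (back-to-back, no overlap); Nadia is clear from here.
Hannah starts before Jonas ends → Jonas and Hannah overlap.
Kenji starts exactly when Jonas ends (back-to-back, no overlap).
Kenji starts before Hannah ends → Hannah and Kenji overlap.

Hannah & Jonas, Hannah & Kenji, Jonas & Nadia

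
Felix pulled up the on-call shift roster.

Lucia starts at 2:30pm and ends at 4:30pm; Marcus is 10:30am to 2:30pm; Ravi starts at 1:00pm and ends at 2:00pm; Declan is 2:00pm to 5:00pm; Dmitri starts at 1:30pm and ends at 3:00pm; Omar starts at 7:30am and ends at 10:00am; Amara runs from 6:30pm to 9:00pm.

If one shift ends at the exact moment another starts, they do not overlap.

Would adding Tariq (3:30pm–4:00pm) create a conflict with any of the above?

Yes — it overlaps Declan, Lucia

Omar: ends 10:00am at or before Tariq starts 3:30pm → clear.
Marcus: ends 2:30pm at or before Tariq starts 3:30pm → clear.
Ravi: ends 2:00pm at or before Tariq starts 3:30pm → clear.
Dmitri: ends 3:00pm at or before Tariq starts 3:30pm → clear.
Declan: starts 2:00pm before Tariq ends 4:00pm, and ends 5:00pm after Tariq starts 3:30pm → overlap.
Lucia: starts 2:30pm before Tariq ends 4:00pm, and ends 4:30pm after Tariq starts 3:30pm → overlap.
Amara: starts 6:30pm at or after Tariq ends 4:00pm → clear.
Tariq overlaps Declan, Lucia.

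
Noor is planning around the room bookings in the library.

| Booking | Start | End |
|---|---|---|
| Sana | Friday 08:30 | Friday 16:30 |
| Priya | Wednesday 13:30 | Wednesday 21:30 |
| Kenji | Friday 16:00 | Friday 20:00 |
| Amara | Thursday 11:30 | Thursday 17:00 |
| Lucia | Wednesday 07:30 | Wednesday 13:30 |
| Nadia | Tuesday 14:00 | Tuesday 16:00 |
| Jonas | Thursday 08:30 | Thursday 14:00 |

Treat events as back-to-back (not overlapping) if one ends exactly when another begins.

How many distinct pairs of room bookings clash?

Sorted by start: Nadia, Lucia, Priya, Jonas, Amara, Sana, Kenji.
Lucia starts after Nadia ends, so nothing later overlaps Nadia either.
Priya starts exactly when Lucia ends (back-to-back, no overlap), so nothing later overlaps Lucia either.
Jonas starts after Priya ends, so nothing later overlaps Priya either.
Amara starts before Jonas ends → Jonas and Amara overlap.
Sana starts after Jonas ends, so nothing later overlaps Jonas either.
Sana starts after Amara ends, so nothing later overlaps Amara either.
Kenji starts before Sana ends → Sana and Kenji overlap.
Overlapping pairs: Amara & Jonas, Kenji & Sana — 2 in total.

2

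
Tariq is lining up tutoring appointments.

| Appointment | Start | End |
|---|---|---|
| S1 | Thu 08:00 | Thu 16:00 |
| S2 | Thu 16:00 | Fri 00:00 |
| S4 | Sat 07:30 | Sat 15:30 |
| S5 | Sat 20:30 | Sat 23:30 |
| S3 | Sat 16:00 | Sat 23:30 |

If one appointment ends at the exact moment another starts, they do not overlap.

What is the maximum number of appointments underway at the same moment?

2

Walk through starts and ends in time order (an end at T is processed before a start at T):
Thu 08:00 start S1 → 1
Thu 16:00 end S1 → 0
Thu 16:00 start S2 → 1
Fri 00:00 end S2 → 0
Sat 07:30 start S4 → 1
Sat 15:30 end S4 → 0
Sat 16:00 start S3 → 1
Sat 20:30 start S5 → 2
Sat 23:30 end S3 → 1
Sat 23:30 end S5 → 0
Peak is 2, at Sat 20:30 (S3, S5).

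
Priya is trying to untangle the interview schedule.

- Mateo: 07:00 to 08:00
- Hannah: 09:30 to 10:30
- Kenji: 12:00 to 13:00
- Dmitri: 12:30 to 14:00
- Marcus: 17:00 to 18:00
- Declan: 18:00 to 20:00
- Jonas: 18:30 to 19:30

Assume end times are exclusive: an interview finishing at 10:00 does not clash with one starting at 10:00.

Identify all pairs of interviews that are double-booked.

Declan & Jonas, Dmitri & Kenji

Check each pair: they overlap iff neither finishes before the other starts.
Sorted by start: Mateo, Hannah, Kenji, Dmitri, Marcus, Declan, Jonas.
Hannah starts after Mateo ends, so nothing later overlaps Mateo either.
Kenji starts after Hannah ends, so nothing later overlaps Hannah either.
Dmitri starts before Kenji ends → Kenji and Dmitri overlap.
Marcus starts after Kenji ends, so nothing later overlaps Kenji either.
Marcus starts after Dmitri ends, so nothing later overlaps Dmitri either.
Declan starts exactly when Marcus ends (back-to-back, no overlap), so nothing later overlaps Marcus either.
Jonas starts before Declan ends → Declan and Jonas overlap.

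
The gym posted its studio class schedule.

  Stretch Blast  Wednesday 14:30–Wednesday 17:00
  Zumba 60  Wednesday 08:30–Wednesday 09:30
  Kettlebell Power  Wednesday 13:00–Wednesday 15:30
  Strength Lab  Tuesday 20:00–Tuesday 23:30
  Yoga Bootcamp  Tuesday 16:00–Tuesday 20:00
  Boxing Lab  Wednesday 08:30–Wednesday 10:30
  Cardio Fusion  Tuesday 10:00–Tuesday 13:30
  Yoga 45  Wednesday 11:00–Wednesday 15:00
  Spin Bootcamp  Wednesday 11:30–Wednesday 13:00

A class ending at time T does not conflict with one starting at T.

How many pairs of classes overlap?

Sorted by start: Cardio Fusion, Yoga Bootcamp, Strength Lab, Boxing Lab, Zumba 60, Yoga 45, Spin Bootcamp, Kettlebell Power, Stretch Blast.
Yoga Bootcamp starts after Cardio Fusion ends — done with Cardio Fusion.
Strength Lab starts exactly when Yoga Bootcamp ends (back-to-back, no overlap) — done with Yoga Bootcamp.
Boxing Lab starts after Strength Lab ends — done with Strength Lab.
Zumba 60 starts before Boxing Lab ends → Boxing Lab and Zumba 60 overlap.
Yoga 45 starts after Boxing Lab ends — done with Boxing Lab.
Yoga 45 starts after Zumba 60 ends — done with Zumba 60.
Spin Bootcamp starts before Yoga 45 ends → Yoga 45 and Spin Bootcamp overlap.
Kettlebell Power starts before Yoga 45 ends → Yoga 45 and Kettlebell Power overlap.
Stretch Blast starts before Yoga 45 ends → Yoga 45 and Stretch Blast overlap.
Kettlebell Power starts exactly when Spin Bootcamp ends (back-to-back, no overlap) — done with Spin Bootcamp.
Stretch Blast starts before Kettlebell Power ends → Kettlebell Power and Stretch Blast overlap.
Overlapping pairs: Boxing Lab & Zumba 60, Kettlebell Power & Stretch Blast, Kettlebell Power & Yoga 45, Spin Bootcamp & Yoga 45, Stretch Blast & Yoga 45 — 5 in total.

5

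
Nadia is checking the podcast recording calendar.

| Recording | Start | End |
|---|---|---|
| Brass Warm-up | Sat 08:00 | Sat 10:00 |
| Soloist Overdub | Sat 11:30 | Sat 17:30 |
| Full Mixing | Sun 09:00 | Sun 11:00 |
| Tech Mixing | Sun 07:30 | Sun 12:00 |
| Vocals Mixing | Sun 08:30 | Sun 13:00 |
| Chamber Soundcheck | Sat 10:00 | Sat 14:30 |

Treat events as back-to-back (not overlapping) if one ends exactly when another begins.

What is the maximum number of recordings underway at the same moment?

Sweep the timeline, counting +1 at each start and −1 at each end (ends before starts at a tie):
Sat 08:00 start Brass Warm-up → 1
Sat 10:00 end Brass Warm-up → 0
Sat 10:00 start Chamber Soundcheck → 1
Sat 11:30 start Soloist Overdub → 2
Sat 14:30 end Chamber Soundcheck → 1
Sat 17:30 end Soloist Overdub → 0
Sun 07:30 start Tech Mixing → 1
Sun 08:30 start Vocals Mixing → 2
Sun 09:00 start Full Mixing → 3
Sun 11:00 end Full Mixing → 2
Sun 12:00 end Tech Mixing → 1
Sun 13:00 end Vocals Mixing → 0
Peak is 3, at Sun 09:00 (Full Mixing, Tech Mixing, Vocals Mixing).

3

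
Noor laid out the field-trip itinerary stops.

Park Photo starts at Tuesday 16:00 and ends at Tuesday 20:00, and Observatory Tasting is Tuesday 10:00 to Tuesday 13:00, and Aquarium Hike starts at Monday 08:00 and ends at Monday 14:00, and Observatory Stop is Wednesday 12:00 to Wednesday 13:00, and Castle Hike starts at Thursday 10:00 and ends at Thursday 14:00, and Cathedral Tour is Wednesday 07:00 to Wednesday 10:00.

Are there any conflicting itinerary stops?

Check each pair: they overlap iff neither finishes before the other starts.
Sorted by start: Aquarium Hike, Observatory Tasting, Park Photo, Cathedral Tour, Observatory Stop, Castle Hike.
Observatory Tasting starts after Aquarium Hike ends, so Aquarium Hike has no further overlaps.
Park Photo starts after Observatory Tasting ends, so Observatory Tasting has no further overlaps.
Cathedral Tour starts after Park Photo ends, so Park Photo has no further overlaps.
Observatory Stop starts after Cathedral Tour ends, so Cathedral Tour has no further overlaps.
Castle Hike starts after Observatory Stop ends.
Every pair is clear; the schedule has no overlaps.

No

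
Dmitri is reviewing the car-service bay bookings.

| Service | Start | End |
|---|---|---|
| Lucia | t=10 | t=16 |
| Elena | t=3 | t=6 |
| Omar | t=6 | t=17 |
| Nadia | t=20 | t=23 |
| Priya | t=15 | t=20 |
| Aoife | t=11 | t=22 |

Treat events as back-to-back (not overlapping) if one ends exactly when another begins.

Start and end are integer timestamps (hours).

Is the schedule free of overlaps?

No

Check each pair: they overlap iff neither finishes before the other starts.
Sorted by start: Elena, Omar, Lucia, Aoife, Priya, Nadia.
Omar starts exactly when Elena ends (back-to-back, no overlap) — done with Elena.
Lucia starts before Omar ends → Omar and Lucia overlap.
That's a conflict, so the schedule is not conflict-free.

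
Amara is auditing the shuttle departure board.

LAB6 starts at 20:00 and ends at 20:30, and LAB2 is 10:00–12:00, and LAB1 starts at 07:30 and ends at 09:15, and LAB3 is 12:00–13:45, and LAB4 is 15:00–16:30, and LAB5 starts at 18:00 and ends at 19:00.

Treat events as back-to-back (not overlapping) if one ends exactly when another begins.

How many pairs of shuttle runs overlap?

0

Sorted by start: LAB1, LAB2, LAB3, LAB4, LAB5, LAB6.
LAB2 starts after LAB1 ends; LAB1 is clear from here.
LAB3 starts exactly when LAB2 ends (back-to-back, no overlap); LAB2 is clear from here.
LAB4 starts after LAB3 ends; LAB3 is clear from here.
LAB5 starts after LAB4 ends; LAB4 is clear from here.
LAB6 starts after LAB5 ends.
No pair overlaps.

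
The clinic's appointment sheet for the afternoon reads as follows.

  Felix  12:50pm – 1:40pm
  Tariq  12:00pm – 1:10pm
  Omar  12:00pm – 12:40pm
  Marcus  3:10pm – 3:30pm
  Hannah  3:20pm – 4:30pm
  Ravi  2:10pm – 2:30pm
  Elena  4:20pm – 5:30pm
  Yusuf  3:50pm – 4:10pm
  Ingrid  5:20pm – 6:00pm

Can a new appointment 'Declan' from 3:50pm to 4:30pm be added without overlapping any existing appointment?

Tariq: ends 1:10pm at or before Declan starts 3:50pm → clear.
Omar: ends 12:40pm at or before Declan starts 3:50pm → clear.
Felix: ends 1:40pm at or before Declan starts 3:50pm → clear.
Ravi: ends 2:30pm at or before Declan starts 3:50pm → clear.
Marcus: ends 3:30pm at or before Declan starts 3:50pm → clear.
Hannah: starts 3:20pm before Declan ends 4:30pm, and ends 4:30pm after Declan starts 3:50pm → overlap.
Yusuf: starts 3:50pm before Declan ends 4:30pm, and ends 4:10pm after Declan starts 3:50pm → overlap.
Elena: starts 4:20pm before Declan ends 4:30pm, and ends 5:30pm after Declan starts 3:50pm → overlap.
Ingrid: starts 5:20pm at or after Declan ends 4:30pm → clear.
Declan overlaps Hannah, Elena, Yusuf.

No — it overlaps Elena, Hannah, Yusuf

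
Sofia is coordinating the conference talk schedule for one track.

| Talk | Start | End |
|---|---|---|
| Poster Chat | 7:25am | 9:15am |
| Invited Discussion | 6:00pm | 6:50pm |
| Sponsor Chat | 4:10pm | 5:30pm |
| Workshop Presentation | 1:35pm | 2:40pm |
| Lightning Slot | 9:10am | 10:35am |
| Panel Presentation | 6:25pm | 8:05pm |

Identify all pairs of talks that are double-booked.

Check each pair: they overlap iff neither finishes before the other starts.
Sorted by start: Poster Chat, Lightning Slot, Workshop Presentation, Sponsor Chat, Invited Discussion, Panel Presentation.
Lightning Slot starts before Poster Chat ends → Poster Chat and Lightning Slot overlap.
Workshop Presentation starts after Poster Chat ends; Poster Chat is clear from here.
Workshop Presentation starts after Lightning Slot ends; Lightning Slot is clear from here.
Sponsor Chat starts after Workshop Presentation ends; Workshop Presentation is clear from here.
Invited Discussion starts after Sponsor Chat ends; Sponsor Chat is clear from here.
Panel Presentation starts before Invited Discussion ends → Invited Discussion and Panel Presentation overlap.

Invited Discussion & Panel Presentation, Lightning Slot & Poster Chat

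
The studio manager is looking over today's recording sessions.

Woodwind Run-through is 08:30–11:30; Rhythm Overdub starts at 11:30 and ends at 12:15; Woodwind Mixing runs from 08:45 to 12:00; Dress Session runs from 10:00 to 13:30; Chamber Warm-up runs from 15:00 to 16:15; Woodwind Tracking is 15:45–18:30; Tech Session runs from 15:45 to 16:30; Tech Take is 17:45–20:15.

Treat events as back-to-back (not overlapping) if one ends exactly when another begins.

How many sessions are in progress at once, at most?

Sweep the timeline, counting +1 at each start and −1 at each end (ends before starts at a tie):
08:30 start Woodwind Run-through → 1
08:45 start Woodwind Mixing → 2
10:00 start Dress Session → 3
11:30 end Woodwind Run-through → 2
11:30 start Rhythm Overdub → 3
12:00 end Woodwind Mixing → 2
12:15 end Rhythm Overdub → 1
13:30 end Dress Session → 0
15:00 start Chamber Warm-up → 1
15:45 start Tech Session → 2
15:45 start Woodwind Tracking → 3
16:15 end Chamber Warm-up → 2
16:30 end Tech Session → 1
17:45 start Tech Take → 2
18:30 end Woodwind Tracking → 1
20:15 end Tech Take → 0
Peak is 3, at 10:00 (Dress Session, Woodwind Mixing, Woodwind Run-through).

3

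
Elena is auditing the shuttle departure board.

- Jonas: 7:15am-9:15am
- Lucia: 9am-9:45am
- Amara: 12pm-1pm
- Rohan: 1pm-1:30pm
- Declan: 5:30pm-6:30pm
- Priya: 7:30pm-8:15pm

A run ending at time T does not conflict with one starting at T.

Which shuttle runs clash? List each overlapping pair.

Jonas & Lucia

Sorted by start: Jonas, Lucia, Amara, Rohan, Declan, Priya.
Lucia starts before Jonas ends → Jonas and Lucia overlap.
Amara starts after Jonas ends, so nothing later overlaps Jonas either.
Amara starts after Lucia ends, so nothing later overlaps Lucia either.
Rohan starts exactly when Amara ends (back-to-back, no overlap), so nothing later overlaps Amara either.
Declan starts after Rohan ends, so nothing later overlaps Rohan either.
Priya starts after Declan ends.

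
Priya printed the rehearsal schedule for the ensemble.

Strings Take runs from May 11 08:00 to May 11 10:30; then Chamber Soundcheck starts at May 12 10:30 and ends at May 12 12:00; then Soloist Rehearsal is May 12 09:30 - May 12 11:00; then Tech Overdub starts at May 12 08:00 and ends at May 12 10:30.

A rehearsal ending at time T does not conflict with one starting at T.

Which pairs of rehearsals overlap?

Chamber Soundcheck & Soloist Rehearsal, Soloist Rehearsal & Tech Overdub

Sorted by start: Strings Take, Tech Overdub, Soloist Rehearsal, Chamber Soundcheck.
Tech Overdub starts after Strings Take ends, so Strings Take has no further overlaps.
Soloist Rehearsal starts before Tech Overdub ends → Tech Overdub and Soloist Rehearsal overlap.
Chamber Soundcheck starts exactly when Tech Overdub ends (back-to-back, no overlap).
Chamber Soundcheck starts before Soloist Rehearsal ends → Soloist Rehearsal and Chamber Soundcheck overlap.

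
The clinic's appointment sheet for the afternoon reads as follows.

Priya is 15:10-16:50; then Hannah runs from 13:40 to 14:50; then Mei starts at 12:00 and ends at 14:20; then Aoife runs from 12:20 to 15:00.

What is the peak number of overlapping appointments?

3

Sweep the timeline, counting +1 at each start and −1 at each end (ends before starts at a tie):
12:00 start Mei → 1
12:20 start Aoife → 2
13:40 start Hannah → 3
14:20 end Mei → 2
14:50 end Hannah → 1
15:00 end Aoife → 0
15:10 start Priya → 1
16:50 end Priya → 0
Peak is 3, at 13:40 (Aoife, Hannah, Mei).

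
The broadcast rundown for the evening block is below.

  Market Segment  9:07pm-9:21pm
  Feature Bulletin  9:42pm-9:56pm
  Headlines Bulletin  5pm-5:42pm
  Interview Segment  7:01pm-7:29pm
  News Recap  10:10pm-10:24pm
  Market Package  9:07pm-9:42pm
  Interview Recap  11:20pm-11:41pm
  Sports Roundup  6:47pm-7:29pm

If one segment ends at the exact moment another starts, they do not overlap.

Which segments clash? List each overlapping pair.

Sorted by start: Headlines Bulletin, Sports Roundup, Interview Segment, Market Package, Market Segment, Feature Bulletin, News Recap, Interview Recap.
Sports Roundup starts after Headlines Bulletin ends, so Headlines Bulletin has no further overlaps.
Interview Segment starts before Sports Roundup ends → Sports Roundup and Interview Segment overlap.
Market Package starts after Sports Roundup ends, so Sports Roundup has no further overlaps.
Market Package starts after Interview Segment ends, so Interview Segment has no further overlaps.
Market Segment starts before Market Package ends → Market Package and Market Segment overlap.
Feature Bulletin starts exactly when Market Package ends (back-to-back, no overlap), so Market Package has no further overlaps.
Feature Bulletin starts after Market Segment ends, so Market Segment has no further overlaps.
News Recap starts after Feature Bulletin ends, so Feature Bulletin has no further overlaps.
Interview Recap starts after News Recap ends.

Interview Segment & Sports Roundup, Market Package & Market Segment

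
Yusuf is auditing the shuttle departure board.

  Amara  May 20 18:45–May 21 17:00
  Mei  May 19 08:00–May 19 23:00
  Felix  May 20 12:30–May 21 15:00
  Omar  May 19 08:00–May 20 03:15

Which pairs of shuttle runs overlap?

Amara & Felix, Mei & Omar

Sorted by start: Mei, Omar, Felix, Amara.
Omar starts before Mei ends → Mei and Omar overlap.
Felix starts after Mei ends, so Mei has no further overlaps.
Felix starts after Omar ends, so Omar has no further overlaps.
Amara starts before Felix ends → Felix and Amara overlap.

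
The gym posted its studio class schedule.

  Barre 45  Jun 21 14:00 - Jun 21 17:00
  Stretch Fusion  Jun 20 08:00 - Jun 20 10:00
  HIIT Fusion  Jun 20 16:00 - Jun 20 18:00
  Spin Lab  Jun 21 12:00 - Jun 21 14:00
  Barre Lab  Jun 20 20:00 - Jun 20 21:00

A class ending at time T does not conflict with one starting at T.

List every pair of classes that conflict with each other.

Sorted by start: Stretch Fusion, HIIT Fusion, Barre Lab, Spin Lab, Barre 45.
HIIT Fusion starts after Stretch Fusion ends — done with Stretch Fusion.
Barre Lab starts after HIIT Fusion ends — done with HIIT Fusion.
Spin Lab starts after Barre Lab ends — done with Barre Lab.
Barre 45 starts exactly when Spin Lab ends (back-to-back, no overlap).

none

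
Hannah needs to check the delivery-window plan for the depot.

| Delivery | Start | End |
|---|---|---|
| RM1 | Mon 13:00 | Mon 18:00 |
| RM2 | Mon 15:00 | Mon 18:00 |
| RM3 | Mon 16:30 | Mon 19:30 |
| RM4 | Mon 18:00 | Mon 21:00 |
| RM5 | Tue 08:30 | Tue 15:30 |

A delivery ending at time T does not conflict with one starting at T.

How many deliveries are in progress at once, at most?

Sort all start/end points and keep a running count:
Mon 13:00 start RM1 → 1
Mon 15:00 start RM2 → 2
Mon 16:30 start RM3 → 3
Mon 18:00 end RM1 → 2
Mon 18:00 end RM2 → 1
Mon 18:00 start RM4 → 2
Mon 19:30 end RM3 → 1
Mon 21:00 end RM4 → 0
Tue 08:30 start RM5 → 1
Tue 15:30 end RM5 → 0
Peak is 3, at Mon 16:30 (RM1, RM2, RM3).

3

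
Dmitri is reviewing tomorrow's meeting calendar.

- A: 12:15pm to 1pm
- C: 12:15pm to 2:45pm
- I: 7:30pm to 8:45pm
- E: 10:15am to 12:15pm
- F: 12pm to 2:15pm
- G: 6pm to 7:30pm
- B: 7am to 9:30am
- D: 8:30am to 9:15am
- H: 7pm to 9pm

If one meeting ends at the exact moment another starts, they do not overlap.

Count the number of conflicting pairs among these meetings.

7

Sorted by start: B, D, E, F, A, C, G, H, I.
D starts before B ends → B and D overlap.
E starts after B ends; B is clear from here.
E starts after D ends; D is clear from here.
F starts before E ends → E and F overlap.
A starts exactly when E ends (back-to-back, no overlap); E is clear from here.
A starts before F ends → F and A overlap.
C starts before F ends → F and C overlap.
G starts after F ends; F is clear from here.
C starts before A ends → A and C overlap.
G starts after A ends; A is clear from here.
G starts after C ends; C is clear from here.
H starts before G ends → G and H overlap.
I starts exactly when G ends (back-to-back, no overlap).
I starts before H ends → H and I overlap.
Overlapping pairs: A & C, A & F, B & D, C & F, E & F, G & H, H & I — 7 in total.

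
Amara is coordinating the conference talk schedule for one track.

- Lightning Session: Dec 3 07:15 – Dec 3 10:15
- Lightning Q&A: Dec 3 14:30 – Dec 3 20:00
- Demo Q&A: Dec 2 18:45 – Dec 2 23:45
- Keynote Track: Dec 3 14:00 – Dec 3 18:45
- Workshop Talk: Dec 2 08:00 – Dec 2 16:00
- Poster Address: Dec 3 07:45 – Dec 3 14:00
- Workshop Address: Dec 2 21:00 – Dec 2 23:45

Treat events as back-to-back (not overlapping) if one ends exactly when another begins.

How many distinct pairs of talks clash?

Sorted by start: Workshop Talk, Demo Q&A, Workshop Address, Lightning Session, Poster Address, Keynote Track, Lightning Q&A.
Demo Q&A starts after Workshop Talk ends — done with Workshop Talk.
Workshop Address starts before Demo Q&A ends → Demo Q&A and Workshop Address overlap.
Lightning Session starts after Demo Q&A ends — done with Demo Q&A.
Lightning Session starts after Workshop Address ends — done with Workshop Address.
Poster Address starts before Lightning Session ends → Lightning Session and Poster Address overlap.
Keynote Track starts after Lightning Session ends — done with Lightning Session.
Keynote Track starts exactly when Poster Address ends (back-to-back, no overlap) — done with Poster Address.
Lightning Q&A starts before Keynote Track ends → Keynote Track and Lightning Q&A overlap.
Overlapping pairs: Demo Q&A & Workshop Address, Keynote Track & Lightning Q&A, Lightning Session & Poster Address — 3 in total.

3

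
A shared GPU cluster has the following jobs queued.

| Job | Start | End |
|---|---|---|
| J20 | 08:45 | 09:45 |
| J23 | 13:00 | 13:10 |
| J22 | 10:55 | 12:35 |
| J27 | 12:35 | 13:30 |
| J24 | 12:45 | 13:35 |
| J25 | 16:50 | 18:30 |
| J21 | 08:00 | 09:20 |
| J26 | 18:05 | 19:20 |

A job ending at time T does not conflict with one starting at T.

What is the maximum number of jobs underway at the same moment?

Walk through starts and ends in time order (an end at T is processed before a start at T):
08:00 start J21 → 1
08:45 start J20 → 2
09:20 end J21 → 1
09:45 end J20 → 0
10:55 start J22 → 1
12:35 end J22 → 0
12:35 start J27 → 1
12:45 start J24 → 2
13:00 start J23 → 3
13:10 end J23 → 2
13:30 end J27 → 1
13:35 end J24 → 0
16:50 start J25 → 1
18:05 start J26 → 2
18:30 end J25 → 1
19:20 end J26 → 0
Peak is 3, at 13:00 (J23, J24, J27).

3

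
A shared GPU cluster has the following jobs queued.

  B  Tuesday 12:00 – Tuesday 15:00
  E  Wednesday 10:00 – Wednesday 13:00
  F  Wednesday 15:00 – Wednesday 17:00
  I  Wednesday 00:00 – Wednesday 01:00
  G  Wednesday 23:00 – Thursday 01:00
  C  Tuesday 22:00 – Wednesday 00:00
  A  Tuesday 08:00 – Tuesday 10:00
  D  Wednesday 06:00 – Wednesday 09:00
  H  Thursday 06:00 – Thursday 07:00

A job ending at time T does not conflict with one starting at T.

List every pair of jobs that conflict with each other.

Check each pair: they overlap iff neither finishes before the other starts.
Sorted by start: A, B, C, I, D, E, F, G, H.
B starts after A ends, so nothing later overlaps A either.
C starts after B ends, so nothing later overlaps B either.
I starts exactly when C ends (back-to-back, no overlap), so nothing later overlaps C either.
D starts after I ends, so nothing later overlaps I either.
E starts after D ends, so nothing later overlaps D either.
F starts after E ends, so nothing later overlaps E either.
G starts after F ends, so nothing later overlaps F either.
H starts after G ends.

none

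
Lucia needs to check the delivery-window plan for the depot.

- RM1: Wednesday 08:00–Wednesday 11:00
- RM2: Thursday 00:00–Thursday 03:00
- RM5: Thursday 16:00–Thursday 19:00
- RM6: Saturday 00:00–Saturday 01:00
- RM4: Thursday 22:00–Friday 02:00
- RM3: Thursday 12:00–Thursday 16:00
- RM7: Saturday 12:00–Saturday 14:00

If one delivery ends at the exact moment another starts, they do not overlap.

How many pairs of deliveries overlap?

0

Check each pair: they overlap iff neither finishes before the other starts.
Sorted by start: RM1, RM2, RM3, RM5, RM4, RM6, RM7.
RM2 starts after RM1 ends — done with RM1.
RM3 starts after RM2 ends — done with RM2.
RM5 starts exactly when RM3 ends (back-to-back, no overlap) — done with RM3.
RM4 starts after RM5 ends — done with RM5.
RM6 starts after RM4 ends — done with RM4.
RM7 starts after RM6 ends.
No pair overlaps.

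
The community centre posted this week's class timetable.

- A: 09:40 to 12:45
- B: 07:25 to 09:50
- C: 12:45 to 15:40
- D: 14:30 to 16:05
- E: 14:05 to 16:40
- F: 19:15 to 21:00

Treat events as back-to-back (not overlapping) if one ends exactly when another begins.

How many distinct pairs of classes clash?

4

Check each pair: they overlap iff neither finishes before the other starts.
Sorted by start: B, A, C, E, D, F.
A starts before B ends → B and A overlap.
C starts after B ends — done with B.
C starts exactly when A ends (back-to-back, no overlap) — done with A.
E starts before C ends → C and E overlap.
D starts before C ends → C and D overlap.
F starts after C ends.
D starts before E ends → E and D overlap.
F starts after E ends.
F starts after D ends.
Overlapping pairs: A & B, C & D, C & E, D & E — 4 in total.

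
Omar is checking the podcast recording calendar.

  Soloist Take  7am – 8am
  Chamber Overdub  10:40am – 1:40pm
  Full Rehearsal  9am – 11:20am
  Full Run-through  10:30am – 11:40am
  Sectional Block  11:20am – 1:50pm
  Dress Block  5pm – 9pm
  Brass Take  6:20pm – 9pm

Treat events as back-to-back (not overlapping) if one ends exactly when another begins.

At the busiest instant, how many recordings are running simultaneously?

3

Walk through starts and ends in time order (an end at T is processed before a start at T):
7am start Soloist Take → 1
8am end Soloist Take → 0
9am start Full Rehearsal → 1
10:30am start Full Run-through → 2
10:40am start Chamber Overdub → 3
11:20am end Full Rehearsal → 2
11:20am start Sectional Block → 3
11:40am end Full Run-through → 2
1:40pm end Chamber Overdub → 1
1:50pm end Sectional Block → 0
5pm start Dress Block → 1
6:20pm start Brass Take → 2
9pm end Brass Take → 1
9pm end Dress Block → 0
Peak is 3, at 10:40am (Chamber Overdub, Full Rehearsal, Full Run-through).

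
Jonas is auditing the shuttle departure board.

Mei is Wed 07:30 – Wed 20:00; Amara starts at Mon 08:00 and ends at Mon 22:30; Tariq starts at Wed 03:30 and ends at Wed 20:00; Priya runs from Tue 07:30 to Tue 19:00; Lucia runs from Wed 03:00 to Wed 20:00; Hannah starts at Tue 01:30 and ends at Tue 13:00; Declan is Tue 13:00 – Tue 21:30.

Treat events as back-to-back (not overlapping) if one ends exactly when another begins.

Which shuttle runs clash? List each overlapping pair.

Declan & Priya, Hannah & Priya, Lucia & Mei, Lucia & Tariq, Mei & Tariq

Sorted by start: Amara, Hannah, Priya, Declan, Lucia, Tariq, Mei.
Hannah starts after Amara ends, so nothing later overlaps Amara either.
Priya starts before Hannah ends → Hannah and Priya overlap.
Declan starts exactly when Hannah ends (back-to-back, no overlap), so nothing later overlaps Hannah either.
Declan starts before Priya ends → Priya and Declan overlap.
Lucia starts after Priya ends, so nothing later overlaps Priya either.
Lucia starts after Declan ends, so nothing later overlaps Declan either.
Tariq starts before Lucia ends → Lucia and Tariq overlap.
Mei starts before Lucia ends → Lucia and Mei overlap.
Mei starts before Tariq ends → Tariq and Mei overlap.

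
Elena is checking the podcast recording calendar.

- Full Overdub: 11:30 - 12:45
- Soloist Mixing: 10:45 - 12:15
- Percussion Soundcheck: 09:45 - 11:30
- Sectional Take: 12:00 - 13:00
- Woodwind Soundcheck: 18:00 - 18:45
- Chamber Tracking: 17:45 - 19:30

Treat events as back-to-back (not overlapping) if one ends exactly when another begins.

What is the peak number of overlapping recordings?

Sort all start/end points and keep a running count:
09:45 start Percussion Soundcheck → 1
10:45 start Soloist Mixing → 2
11:30 end Percussion Soundcheck → 1
11:30 start Full Overdub → 2
12:00 start Sectional Take → 3
12:15 end Soloist Mixing → 2
12:45 end Full Overdub → 1
13:00 end Sectional Take → 0
17:45 start Chamber Tracking → 1
18:00 start Woodwind Soundcheck → 2
18:45 end Woodwind Soundcheck → 1
19:30 end Chamber Tracking → 0
Peak is 3, at 12:00 (Full Overdub, Sectional Take, Soloist Mixing).

3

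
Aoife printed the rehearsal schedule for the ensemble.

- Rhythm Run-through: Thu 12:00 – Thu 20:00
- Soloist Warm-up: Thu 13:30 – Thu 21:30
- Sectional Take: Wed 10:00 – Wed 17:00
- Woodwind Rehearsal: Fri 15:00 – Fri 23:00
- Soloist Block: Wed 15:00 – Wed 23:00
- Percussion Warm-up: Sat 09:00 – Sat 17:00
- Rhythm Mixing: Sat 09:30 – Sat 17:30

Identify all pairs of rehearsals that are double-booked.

Percussion Warm-up & Rhythm Mixing, Rhythm Run-through & Soloist Warm-up, Sectional Take & Soloist Block

Sorted by start: Sectional Take, Soloist Block, Rhythm Run-through, Soloist Warm-up, Woodwind Rehearsal, Percussion Warm-up, Rhythm Mixing.
Soloist Block starts before Sectional Take ends → Sectional Take and Soloist Block overlap.
Rhythm Run-through starts after Sectional Take ends — done with Sectional Take.
Rhythm Run-through starts after Soloist Block ends — done with Soloist Block.
Soloist Warm-up starts before Rhythm Run-through ends → Rhythm Run-through and Soloist Warm-up overlap.
Woodwind Rehearsal starts after Rhythm Run-through ends — done with Rhythm Run-through.
Woodwind Rehearsal starts after Soloist Warm-up ends — done with Soloist Warm-up.
Percussion Warm-up starts after Woodwind Rehearsal ends — done with Woodwind Rehearsal.
Rhythm Mixing starts before Percussion Warm-up ends → Percussion Warm-up and Rhythm Mixing overlap.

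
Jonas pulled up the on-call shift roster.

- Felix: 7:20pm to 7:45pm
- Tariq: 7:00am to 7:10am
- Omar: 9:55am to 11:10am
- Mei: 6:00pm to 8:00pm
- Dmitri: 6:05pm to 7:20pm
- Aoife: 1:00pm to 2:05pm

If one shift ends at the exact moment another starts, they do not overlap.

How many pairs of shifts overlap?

Sorted by start: Tariq, Omar, Aoife, Mei, Dmitri, Felix.
Omar starts after Tariq ends — done with Tariq.
Aoife starts after Omar ends — done with Omar.
Mei starts after Aoife ends — done with Aoife.
Dmitri starts before Mei ends → Mei and Dmitri overlap.
Felix starts before Mei ends → Mei and Felix overlap.
Felix starts exactly when Dmitri ends (back-to-back, no overlap).
Overlapping pairs: Dmitri & Mei, Felix & Mei — 2 in total.

2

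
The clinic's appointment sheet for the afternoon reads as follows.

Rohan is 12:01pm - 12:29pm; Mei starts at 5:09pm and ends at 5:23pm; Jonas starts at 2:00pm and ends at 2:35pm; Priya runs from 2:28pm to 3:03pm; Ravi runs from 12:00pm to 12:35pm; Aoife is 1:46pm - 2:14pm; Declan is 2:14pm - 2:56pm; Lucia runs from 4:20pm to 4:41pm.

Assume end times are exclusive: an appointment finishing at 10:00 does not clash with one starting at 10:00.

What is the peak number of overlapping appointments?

Walk through starts and ends in time order (an end at T is processed before a start at T):
12:00pm start Ravi → 1
12:01pm start Rohan → 2
12:29pm end Rohan → 1
12:35pm end Ravi → 0
1:46pm start Aoife → 1
2:00pm start Jonas → 2
2:14pm end Aoife → 1
2:14pm start Declan → 2
2:28pm start Priya → 3
2:35pm end Jonas → 2
2:56pm end Declan → 1
3:03pm end Priya → 0
4:20pm start Lucia → 1
4:41pm end Lucia → 0
5:09pm start Mei → 1
5:23pm end Mei → 0
Peak is 3, at 2:28pm (Declan, Jonas, Priya).

3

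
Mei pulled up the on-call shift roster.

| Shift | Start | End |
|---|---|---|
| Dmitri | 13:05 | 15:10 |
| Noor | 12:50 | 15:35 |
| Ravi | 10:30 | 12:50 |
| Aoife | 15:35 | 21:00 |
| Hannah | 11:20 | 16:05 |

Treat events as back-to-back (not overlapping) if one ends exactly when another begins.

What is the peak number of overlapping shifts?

3

Sort all start/end points and keep a running count:
10:30 start Ravi → 1
11:20 start Hannah → 2
12:50 end Ravi → 1
12:50 start Noor → 2
13:05 start Dmitri → 3
15:10 end Dmitri → 2
15:35 end Noor → 1
15:35 start Aoife → 2
16:05 end Hannah → 1
21:00 end Aoife → 0
Peak is 3, at 13:05 (Dmitri, Hannah, Noor).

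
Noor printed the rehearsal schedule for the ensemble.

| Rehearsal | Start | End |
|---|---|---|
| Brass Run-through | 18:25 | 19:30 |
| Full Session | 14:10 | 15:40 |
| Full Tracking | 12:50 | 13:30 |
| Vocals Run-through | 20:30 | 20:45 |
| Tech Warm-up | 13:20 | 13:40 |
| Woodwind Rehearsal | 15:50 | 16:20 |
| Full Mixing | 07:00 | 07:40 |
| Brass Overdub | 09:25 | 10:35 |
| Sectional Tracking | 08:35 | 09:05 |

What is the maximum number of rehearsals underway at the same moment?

Sweep the timeline, counting +1 at each start and −1 at each end (ends before starts at a tie):
07:00 start Full Mixing → 1
07:40 end Full Mixing → 0
08:35 start Sectional Tracking → 1
09:05 end Sectional Tracking → 0
09:25 start Brass Overdub → 1
10:35 end Brass Overdub → 0
12:50 start Full Tracking → 1
13:20 start Tech Warm-up → 2
13:30 end Full Tracking → 1
13:40 end Tech Warm-up → 0
14:10 start Full Session → 1
15:40 end Full Session → 0
15:50 start Woodwind Rehearsal → 1
16:20 end Woodwind Rehearsal → 0
18:25 start Brass Run-through → 1
19:30 end Brass Run-through → 0
20:30 start Vocals Run-through → 1
20:45 end Vocals Run-through → 0
Peak is 2, at 13:20 (Full Tracking, Tech Warm-up).

2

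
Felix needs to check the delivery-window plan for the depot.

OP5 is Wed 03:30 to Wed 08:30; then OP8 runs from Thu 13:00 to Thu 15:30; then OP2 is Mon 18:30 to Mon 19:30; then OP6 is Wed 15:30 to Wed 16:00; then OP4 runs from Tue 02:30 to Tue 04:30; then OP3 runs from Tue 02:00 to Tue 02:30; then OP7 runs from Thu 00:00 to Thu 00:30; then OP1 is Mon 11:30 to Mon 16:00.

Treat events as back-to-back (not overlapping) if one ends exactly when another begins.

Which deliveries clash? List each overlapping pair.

Sorted by start: OP1, OP2, OP3, OP4, OP5, OP6, OP7, OP8.
OP2 starts after OP1 ends — done with OP1.
OP3 starts after OP2 ends — done with OP2.
OP4 starts exactly when OP3 ends (back-to-back, no overlap) — done with OP3.
OP5 starts after OP4 ends — done with OP4.
OP6 starts after OP5 ends — done with OP5.
OP7 starts after OP6 ends — done with OP6.
OP8 starts after OP7 ends.

no overlapping pairs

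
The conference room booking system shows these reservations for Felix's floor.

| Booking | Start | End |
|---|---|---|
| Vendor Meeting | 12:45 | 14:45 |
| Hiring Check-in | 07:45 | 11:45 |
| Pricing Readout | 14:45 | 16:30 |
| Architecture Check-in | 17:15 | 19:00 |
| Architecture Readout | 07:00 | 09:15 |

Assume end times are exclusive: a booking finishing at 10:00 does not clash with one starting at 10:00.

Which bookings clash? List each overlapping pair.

Check each pair: they overlap iff neither finishes before the other starts.
Sorted by start: Architecture Readout, Hiring Check-in, Vendor Meeting, Pricing Readout, Architecture Check-in.
Hiring Check-in starts before Architecture Readout ends → Architecture Readout and Hiring Check-in overlap.
Vendor Meeting starts after Architecture Readout ends, so nothing later overlaps Architecture Readout either.
Vendor Meeting starts after Hiring Check-in ends, so nothing later overlaps Hiring Check-in either.
Pricing Readout starts exactly when Vendor Meeting ends (back-to-back, no overlap), so nothing later overlaps Vendor Meeting either.
Architecture Check-in starts after Pricing Readout ends.

Architecture Readout & Hiring Check-in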